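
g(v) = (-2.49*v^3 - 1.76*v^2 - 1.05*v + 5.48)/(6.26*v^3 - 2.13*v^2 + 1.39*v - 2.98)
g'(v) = (-18.78*v^2 + 4.26*v - 1.39)*(-2.49*v^3 - 1.76*v^2 - 1.05*v + 5.48)/(6.26*v^3 - 2.13*v^2 + 1.39*v - 2.98)^2 + (-7.47*v^2 - 3.52*v - 1.05)/(6.26*v^3 - 2.13*v^2 + 1.39*v - 2.98) = (7.105427357601e-15*v^5 + 16.3213*v^4 + 6.2238*v^3 - 85.3367*v^2 + 33.8344*v - 4.4882)/(39.1876*v^6 - 26.6676*v^5 + 21.9397*v^4 - 43.231*v^3 + 14.6269*v^2 - 8.2844*v + 8.8804)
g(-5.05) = -0.33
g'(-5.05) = 0.01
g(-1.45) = -0.38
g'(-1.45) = -0.22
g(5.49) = -0.48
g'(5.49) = 0.01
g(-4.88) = -0.33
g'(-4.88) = 0.01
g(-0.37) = -1.40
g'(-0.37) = -1.70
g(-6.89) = -0.34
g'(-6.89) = 0.01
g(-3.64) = -0.31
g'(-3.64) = 0.01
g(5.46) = -0.48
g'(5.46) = 0.01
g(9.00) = -0.45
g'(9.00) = 0.01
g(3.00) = -0.53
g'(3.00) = 0.04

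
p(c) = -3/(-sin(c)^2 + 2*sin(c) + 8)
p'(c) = -3*(2*sin(c)*cos(c) - 2*cos(c))/(-sin(c)^2 + 2*sin(c) + 8)^2 = 6*(1 - sin(c))*cos(c)/((sin(c) - 4)^2*(sin(c) + 2)^2)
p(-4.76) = -0.33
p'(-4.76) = 0.00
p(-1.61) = -0.60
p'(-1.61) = -0.02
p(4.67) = -0.60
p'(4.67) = -0.02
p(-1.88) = -0.58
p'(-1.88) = -0.13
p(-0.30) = -0.41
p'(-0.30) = 0.14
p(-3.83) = -0.34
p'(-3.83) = -0.02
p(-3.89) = -0.34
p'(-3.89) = -0.02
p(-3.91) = -0.34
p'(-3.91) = -0.02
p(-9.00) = -0.43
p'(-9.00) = -0.16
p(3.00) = -0.36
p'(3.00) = -0.07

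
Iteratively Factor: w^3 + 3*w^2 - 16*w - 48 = (w + 4)*(w^2 - w - 12) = (w + 3)*(w + 4)*(w - 4)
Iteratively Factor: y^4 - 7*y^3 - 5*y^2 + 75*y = (y - 5)*(y^3 - 2*y^2 - 15*y) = (y - 5)^2*(y^2 + 3*y) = (y - 5)^2*(y + 3)*(y)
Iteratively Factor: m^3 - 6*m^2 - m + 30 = (m - 3)*(m^2 - 3*m - 10) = (m - 3)*(m + 2)*(m - 5)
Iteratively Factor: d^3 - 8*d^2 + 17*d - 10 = (d - 1)*(d^2 - 7*d + 10) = (d - 5)*(d - 1)*(d - 2)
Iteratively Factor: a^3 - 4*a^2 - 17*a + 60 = (a - 5)*(a^2 + a - 12) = (a - 5)*(a + 4)*(a - 3)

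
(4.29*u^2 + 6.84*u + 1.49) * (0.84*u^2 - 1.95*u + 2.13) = 3.6036*u^4 - 2.6199*u^3 - 2.9487*u^2 + 11.6637*u + 3.1737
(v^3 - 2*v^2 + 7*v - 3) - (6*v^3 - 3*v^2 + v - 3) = -5*v^3 + v^2 + 6*v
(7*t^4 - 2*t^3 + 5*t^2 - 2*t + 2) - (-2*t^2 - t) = 7*t^4 - 2*t^3 + 7*t^2 - t + 2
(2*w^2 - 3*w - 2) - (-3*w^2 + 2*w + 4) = 5*w^2 - 5*w - 6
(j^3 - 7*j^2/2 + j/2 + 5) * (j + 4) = j^4 + j^3/2 - 27*j^2/2 + 7*j + 20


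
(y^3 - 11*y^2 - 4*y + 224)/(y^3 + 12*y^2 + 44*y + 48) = (y^2 - 15*y + 56)/(y^2 + 8*y + 12)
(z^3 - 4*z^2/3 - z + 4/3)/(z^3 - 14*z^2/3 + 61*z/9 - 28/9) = 3*(z + 1)/(3*z - 7)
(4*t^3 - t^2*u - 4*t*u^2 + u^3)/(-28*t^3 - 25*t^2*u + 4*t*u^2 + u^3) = (-t + u)/(7*t + u)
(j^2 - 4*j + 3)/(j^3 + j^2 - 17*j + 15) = 1/(j + 5)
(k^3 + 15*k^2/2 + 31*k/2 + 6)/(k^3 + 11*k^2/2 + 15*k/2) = (2*k^2 + 9*k + 4)/(k*(2*k + 5))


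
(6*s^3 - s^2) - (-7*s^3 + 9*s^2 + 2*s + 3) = 13*s^3 - 10*s^2 - 2*s - 3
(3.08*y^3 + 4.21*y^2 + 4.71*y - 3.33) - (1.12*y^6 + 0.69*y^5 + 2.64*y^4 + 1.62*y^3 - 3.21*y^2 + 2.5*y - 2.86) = -1.12*y^6 - 0.69*y^5 - 2.64*y^4 + 1.46*y^3 + 7.42*y^2 + 2.21*y - 0.47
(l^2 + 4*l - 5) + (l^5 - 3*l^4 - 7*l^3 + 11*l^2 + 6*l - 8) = l^5 - 3*l^4 - 7*l^3 + 12*l^2 + 10*l - 13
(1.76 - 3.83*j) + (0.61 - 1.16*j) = 2.37 - 4.99*j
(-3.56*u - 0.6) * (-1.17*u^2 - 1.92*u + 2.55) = 4.1652*u^3 + 7.5372*u^2 - 7.926*u - 1.53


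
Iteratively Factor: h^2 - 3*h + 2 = (h - 2)*(h - 1)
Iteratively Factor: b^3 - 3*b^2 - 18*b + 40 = (b - 2)*(b^2 - b - 20) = (b - 2)*(b + 4)*(b - 5)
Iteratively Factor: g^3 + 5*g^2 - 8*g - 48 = (g + 4)*(g^2 + g - 12) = (g + 4)^2*(g - 3)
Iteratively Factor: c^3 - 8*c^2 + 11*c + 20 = (c + 1)*(c^2 - 9*c + 20) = (c - 4)*(c + 1)*(c - 5)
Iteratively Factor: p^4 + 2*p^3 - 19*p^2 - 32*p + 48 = (p - 1)*(p^3 + 3*p^2 - 16*p - 48) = (p - 4)*(p - 1)*(p^2 + 7*p + 12) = (p - 4)*(p - 1)*(p + 4)*(p + 3)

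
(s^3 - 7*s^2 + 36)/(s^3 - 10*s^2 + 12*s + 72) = (s - 3)/(s - 6)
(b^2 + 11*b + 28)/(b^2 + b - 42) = (b + 4)/(b - 6)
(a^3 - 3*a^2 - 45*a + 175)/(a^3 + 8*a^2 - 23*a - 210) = (a - 5)/(a + 6)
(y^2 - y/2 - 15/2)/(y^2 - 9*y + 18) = (y + 5/2)/(y - 6)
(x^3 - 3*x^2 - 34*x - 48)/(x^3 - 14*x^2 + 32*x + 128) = (x + 3)/(x - 8)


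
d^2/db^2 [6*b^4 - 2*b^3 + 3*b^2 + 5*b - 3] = 72*b^2 - 12*b + 6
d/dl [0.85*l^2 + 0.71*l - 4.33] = 1.7*l + 0.71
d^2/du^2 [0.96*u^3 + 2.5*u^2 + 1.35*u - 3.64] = 5.76*u + 5.0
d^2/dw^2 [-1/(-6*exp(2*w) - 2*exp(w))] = (-(3*exp(w) + 1)*(12*exp(w) + 1)/2 + (6*exp(w) + 1)^2)*exp(-w)/(3*exp(w) + 1)^3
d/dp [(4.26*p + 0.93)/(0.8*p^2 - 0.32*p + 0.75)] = (-3.408*p^2 - 1.488*p + 3.4926)/(0.64*p^4 - 0.512*p^3 + 1.3024*p^2 - 0.48*p + 0.5625)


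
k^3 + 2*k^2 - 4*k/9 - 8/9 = (k - 2/3)*(k + 2/3)*(k + 2)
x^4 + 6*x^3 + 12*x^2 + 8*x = x*(x + 2)^3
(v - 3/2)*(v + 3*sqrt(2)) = v^2 - 3*v/2 + 3*sqrt(2)*v - 9*sqrt(2)/2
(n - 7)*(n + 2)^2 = n^3 - 3*n^2 - 24*n - 28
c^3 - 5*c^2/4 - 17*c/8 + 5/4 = (c - 2)*(c - 1/2)*(c + 5/4)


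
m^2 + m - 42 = (m - 6)*(m + 7)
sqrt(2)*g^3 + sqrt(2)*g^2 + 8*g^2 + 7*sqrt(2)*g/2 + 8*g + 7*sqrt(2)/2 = (g + 1)*(g + 7*sqrt(2)/2)*(sqrt(2)*g + 1)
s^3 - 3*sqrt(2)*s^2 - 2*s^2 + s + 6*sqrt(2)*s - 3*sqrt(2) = (s - 1)^2*(s - 3*sqrt(2))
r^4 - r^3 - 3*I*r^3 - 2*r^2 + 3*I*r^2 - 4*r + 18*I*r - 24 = (r - 3)*(r + 2)*(r - 4*I)*(r + I)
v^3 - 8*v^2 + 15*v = v*(v - 5)*(v - 3)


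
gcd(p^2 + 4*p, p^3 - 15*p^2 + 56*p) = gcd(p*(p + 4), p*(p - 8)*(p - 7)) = p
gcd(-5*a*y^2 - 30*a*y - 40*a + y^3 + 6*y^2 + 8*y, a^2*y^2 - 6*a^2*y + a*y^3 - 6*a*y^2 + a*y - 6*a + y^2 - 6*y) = 1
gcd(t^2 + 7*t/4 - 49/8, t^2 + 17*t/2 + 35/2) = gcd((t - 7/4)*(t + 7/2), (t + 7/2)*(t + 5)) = t + 7/2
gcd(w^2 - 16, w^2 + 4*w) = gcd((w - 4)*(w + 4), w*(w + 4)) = w + 4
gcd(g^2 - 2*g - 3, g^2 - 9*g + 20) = 1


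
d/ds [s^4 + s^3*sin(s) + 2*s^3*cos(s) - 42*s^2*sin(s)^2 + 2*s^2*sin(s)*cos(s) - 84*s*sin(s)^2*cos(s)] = -2*s^3*sin(s) + s^3*cos(s) + 4*s^3 + 3*s^2*sin(s) - 42*s^2*sin(2*s) + 6*s^2*cos(s) + 2*s^2*cos(2*s) + 21*s*sin(s) + 2*s*sin(2*s) - 63*s*sin(3*s) + 42*s*cos(2*s) - 42*s - 21*cos(s) + 21*cos(3*s)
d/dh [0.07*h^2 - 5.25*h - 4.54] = 0.14*h - 5.25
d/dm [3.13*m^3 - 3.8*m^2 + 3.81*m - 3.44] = 9.39*m^2 - 7.6*m + 3.81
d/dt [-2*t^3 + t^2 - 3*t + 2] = -6*t^2 + 2*t - 3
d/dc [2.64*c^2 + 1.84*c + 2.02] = 5.28*c + 1.84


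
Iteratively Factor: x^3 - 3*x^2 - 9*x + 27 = (x - 3)*(x^2 - 9) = (x - 3)^2*(x + 3)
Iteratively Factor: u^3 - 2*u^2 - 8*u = (u - 4)*(u^2 + 2*u) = (u - 4)*(u + 2)*(u)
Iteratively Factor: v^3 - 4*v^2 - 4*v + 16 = (v - 4)*(v^2 - 4) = (v - 4)*(v + 2)*(v - 2)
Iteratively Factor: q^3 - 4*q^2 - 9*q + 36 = (q - 3)*(q^2 - q - 12) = (q - 3)*(q + 3)*(q - 4)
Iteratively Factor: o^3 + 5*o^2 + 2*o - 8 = (o - 1)*(o^2 + 6*o + 8) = (o - 1)*(o + 2)*(o + 4)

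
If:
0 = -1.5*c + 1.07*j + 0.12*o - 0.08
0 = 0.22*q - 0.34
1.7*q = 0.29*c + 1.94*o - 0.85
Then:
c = 11.9905956112853 - 6.68965517241379*o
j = 16.884012539185 - 9.49017080244924*o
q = 1.55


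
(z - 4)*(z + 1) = z^2 - 3*z - 4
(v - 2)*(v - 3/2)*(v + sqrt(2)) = v^3 - 7*v^2/2 + sqrt(2)*v^2 - 7*sqrt(2)*v/2 + 3*v + 3*sqrt(2)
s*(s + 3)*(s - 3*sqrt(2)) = s^3 - 3*sqrt(2)*s^2 + 3*s^2 - 9*sqrt(2)*s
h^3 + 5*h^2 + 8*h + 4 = (h + 1)*(h + 2)^2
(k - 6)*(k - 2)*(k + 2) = k^3 - 6*k^2 - 4*k + 24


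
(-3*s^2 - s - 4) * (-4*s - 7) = 12*s^3 + 25*s^2 + 23*s + 28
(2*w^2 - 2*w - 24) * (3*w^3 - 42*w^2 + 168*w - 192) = 6*w^5 - 90*w^4 + 348*w^3 + 288*w^2 - 3648*w + 4608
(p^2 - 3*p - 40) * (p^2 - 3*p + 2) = p^4 - 6*p^3 - 29*p^2 + 114*p - 80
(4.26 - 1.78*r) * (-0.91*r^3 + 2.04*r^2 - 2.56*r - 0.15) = 1.6198*r^4 - 7.5078*r^3 + 13.2472*r^2 - 10.6386*r - 0.639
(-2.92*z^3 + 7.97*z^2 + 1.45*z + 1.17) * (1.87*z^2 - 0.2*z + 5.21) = -5.4604*z^5 + 15.4879*z^4 - 14.0957*z^3 + 43.4216*z^2 + 7.3205*z + 6.0957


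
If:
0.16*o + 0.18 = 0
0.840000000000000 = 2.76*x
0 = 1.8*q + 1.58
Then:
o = -1.12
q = -0.88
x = 0.30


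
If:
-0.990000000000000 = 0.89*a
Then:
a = -1.11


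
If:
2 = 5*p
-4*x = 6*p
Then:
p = 2/5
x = -3/5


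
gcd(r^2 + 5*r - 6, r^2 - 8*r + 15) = 1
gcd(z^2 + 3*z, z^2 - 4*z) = z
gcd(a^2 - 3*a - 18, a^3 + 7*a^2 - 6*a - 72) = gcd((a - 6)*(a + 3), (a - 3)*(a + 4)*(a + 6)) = 1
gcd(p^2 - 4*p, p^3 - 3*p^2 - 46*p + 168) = p - 4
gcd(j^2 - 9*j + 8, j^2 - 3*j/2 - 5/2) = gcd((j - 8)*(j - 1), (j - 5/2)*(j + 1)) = 1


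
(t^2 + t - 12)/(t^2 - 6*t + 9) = (t + 4)/(t - 3)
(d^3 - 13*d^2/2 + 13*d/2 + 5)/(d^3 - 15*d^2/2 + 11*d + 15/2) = (d - 2)/(d - 3)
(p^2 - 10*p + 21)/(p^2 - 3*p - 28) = (p - 3)/(p + 4)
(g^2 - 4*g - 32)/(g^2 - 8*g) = (g + 4)/g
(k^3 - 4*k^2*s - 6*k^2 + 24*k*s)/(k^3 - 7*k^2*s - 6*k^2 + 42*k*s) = (-k + 4*s)/(-k + 7*s)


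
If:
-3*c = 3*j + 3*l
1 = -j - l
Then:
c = 1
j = -l - 1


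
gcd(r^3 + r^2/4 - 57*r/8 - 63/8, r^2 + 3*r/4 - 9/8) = r + 3/2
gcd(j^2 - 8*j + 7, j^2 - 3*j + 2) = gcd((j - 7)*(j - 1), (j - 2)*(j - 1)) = j - 1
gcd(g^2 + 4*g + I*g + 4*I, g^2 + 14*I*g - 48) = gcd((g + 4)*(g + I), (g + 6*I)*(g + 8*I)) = 1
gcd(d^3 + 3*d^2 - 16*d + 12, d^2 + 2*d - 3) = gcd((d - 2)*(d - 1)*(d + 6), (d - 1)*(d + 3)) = d - 1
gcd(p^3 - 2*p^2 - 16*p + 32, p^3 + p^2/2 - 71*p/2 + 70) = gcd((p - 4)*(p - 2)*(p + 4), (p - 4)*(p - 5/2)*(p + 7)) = p - 4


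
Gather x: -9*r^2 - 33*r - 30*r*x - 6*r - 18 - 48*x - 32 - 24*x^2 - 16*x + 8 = -9*r^2 - 39*r - 24*x^2 + x*(-30*r - 64) - 42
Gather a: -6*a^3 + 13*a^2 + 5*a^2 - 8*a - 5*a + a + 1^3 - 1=-6*a^3 + 18*a^2 - 12*a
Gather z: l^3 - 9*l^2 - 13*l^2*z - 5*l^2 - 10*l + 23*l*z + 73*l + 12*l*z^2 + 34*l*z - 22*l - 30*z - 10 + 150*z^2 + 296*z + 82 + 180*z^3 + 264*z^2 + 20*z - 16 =l^3 - 14*l^2 + 41*l + 180*z^3 + z^2*(12*l + 414) + z*(-13*l^2 + 57*l + 286) + 56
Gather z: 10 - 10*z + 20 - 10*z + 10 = 40 - 20*z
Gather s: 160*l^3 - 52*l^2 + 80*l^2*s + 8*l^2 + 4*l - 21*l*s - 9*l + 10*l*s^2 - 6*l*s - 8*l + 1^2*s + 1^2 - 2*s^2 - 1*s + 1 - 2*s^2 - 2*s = 160*l^3 - 44*l^2 - 13*l + s^2*(10*l - 4) + s*(80*l^2 - 27*l - 2) + 2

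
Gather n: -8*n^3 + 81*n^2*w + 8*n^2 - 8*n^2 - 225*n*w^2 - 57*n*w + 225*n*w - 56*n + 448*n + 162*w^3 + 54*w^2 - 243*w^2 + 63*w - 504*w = -8*n^3 + 81*n^2*w + n*(-225*w^2 + 168*w + 392) + 162*w^3 - 189*w^2 - 441*w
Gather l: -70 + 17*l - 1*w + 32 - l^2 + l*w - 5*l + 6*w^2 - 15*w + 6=-l^2 + l*(w + 12) + 6*w^2 - 16*w - 32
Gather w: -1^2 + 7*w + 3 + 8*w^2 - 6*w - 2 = 8*w^2 + w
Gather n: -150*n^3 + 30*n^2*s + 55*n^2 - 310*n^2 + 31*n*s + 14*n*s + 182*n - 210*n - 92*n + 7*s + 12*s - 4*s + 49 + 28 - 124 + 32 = -150*n^3 + n^2*(30*s - 255) + n*(45*s - 120) + 15*s - 15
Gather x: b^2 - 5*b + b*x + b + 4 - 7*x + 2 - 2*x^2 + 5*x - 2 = b^2 - 4*b - 2*x^2 + x*(b - 2) + 4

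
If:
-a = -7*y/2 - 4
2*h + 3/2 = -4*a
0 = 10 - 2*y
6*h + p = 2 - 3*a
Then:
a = 43/2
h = -175/4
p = 200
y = 5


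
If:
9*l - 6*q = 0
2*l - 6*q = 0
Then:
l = 0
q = 0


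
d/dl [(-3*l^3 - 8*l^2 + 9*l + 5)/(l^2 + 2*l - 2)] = (-3*l^4 - 12*l^3 - 7*l^2 + 22*l - 28)/(l^4 + 4*l^3 - 8*l + 4)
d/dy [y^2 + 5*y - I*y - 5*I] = 2*y + 5 - I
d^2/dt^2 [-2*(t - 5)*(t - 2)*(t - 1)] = 32 - 12*t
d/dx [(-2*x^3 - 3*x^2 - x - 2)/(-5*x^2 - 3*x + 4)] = 2*(5*x^4 + 6*x^3 - 10*x^2 - 22*x - 5)/(25*x^4 + 30*x^3 - 31*x^2 - 24*x + 16)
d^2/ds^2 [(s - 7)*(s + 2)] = 2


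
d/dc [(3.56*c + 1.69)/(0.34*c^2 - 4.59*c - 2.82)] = (1.2104*c^2 - 16.3404*c - (0.68*c - 4.59)*(3.56*c + 1.69) - 10.0392)/(-0.34*c^2 + 4.59*c + 2.82)^2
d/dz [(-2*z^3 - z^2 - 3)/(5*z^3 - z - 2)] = (2*z*(3*z + 1)*(-5*z^3 + z + 2) + (15*z^2 - 1)*(2*z^3 + z^2 + 3))/(-5*z^3 + z + 2)^2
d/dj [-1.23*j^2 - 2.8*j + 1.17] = -2.46*j - 2.8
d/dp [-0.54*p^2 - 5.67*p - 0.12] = -1.08*p - 5.67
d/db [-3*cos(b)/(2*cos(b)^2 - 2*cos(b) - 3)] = 3*(2*sin(b)^2 - 5)*sin(b)/(2*cos(b) - cos(2*b) + 2)^2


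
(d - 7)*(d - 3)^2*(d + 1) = d^4 - 12*d^3 + 38*d^2 - 12*d - 63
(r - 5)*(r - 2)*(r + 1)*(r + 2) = r^4 - 4*r^3 - 9*r^2 + 16*r + 20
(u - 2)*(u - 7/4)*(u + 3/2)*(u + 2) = u^4 - u^3/4 - 53*u^2/8 + u + 21/2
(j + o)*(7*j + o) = 7*j^2 + 8*j*o + o^2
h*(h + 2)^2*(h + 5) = h^4 + 9*h^3 + 24*h^2 + 20*h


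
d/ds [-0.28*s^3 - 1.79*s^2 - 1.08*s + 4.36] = -0.84*s^2 - 3.58*s - 1.08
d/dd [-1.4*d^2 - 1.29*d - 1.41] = -2.8*d - 1.29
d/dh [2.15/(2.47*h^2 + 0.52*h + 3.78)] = (-10.621*h - 1.118)/(2.47*h^2 + 0.52*h + 3.78)^2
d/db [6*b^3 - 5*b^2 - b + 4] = 18*b^2 - 10*b - 1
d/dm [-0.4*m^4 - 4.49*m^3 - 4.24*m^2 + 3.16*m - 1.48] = -1.6*m^3 - 13.47*m^2 - 8.48*m + 3.16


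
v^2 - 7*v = v*(v - 7)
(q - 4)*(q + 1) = q^2 - 3*q - 4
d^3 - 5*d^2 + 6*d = d*(d - 3)*(d - 2)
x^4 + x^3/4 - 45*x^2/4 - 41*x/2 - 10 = (x - 4)*(x + 1)*(x + 5/4)*(x + 2)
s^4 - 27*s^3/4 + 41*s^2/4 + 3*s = s*(s - 4)*(s - 3)*(s + 1/4)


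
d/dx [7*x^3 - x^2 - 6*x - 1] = 21*x^2 - 2*x - 6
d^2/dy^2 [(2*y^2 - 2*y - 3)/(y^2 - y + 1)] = 30*y*(1 - y)/(y^6 - 3*y^5 + 6*y^4 - 7*y^3 + 6*y^2 - 3*y + 1)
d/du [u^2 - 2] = 2*u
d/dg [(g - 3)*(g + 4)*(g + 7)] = 3*g^2 + 16*g - 5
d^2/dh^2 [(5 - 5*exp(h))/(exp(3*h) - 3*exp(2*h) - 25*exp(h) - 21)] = (-20*exp(6*h) + 90*exp(5*h) - 710*exp(4*h) - 1060*exp(3*h) + 3960*exp(2*h) + 4490*exp(h) - 4830)*exp(h)/(exp(9*h) - 9*exp(8*h) - 48*exp(7*h) + 360*exp(6*h) + 1578*exp(5*h) - 3042*exp(4*h) - 23752*exp(3*h) - 43344*exp(2*h) - 33075*exp(h) - 9261)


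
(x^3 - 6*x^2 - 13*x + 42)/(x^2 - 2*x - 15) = (x^2 - 9*x + 14)/(x - 5)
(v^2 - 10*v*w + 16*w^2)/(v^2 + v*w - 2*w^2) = (v^2 - 10*v*w + 16*w^2)/(v^2 + v*w - 2*w^2)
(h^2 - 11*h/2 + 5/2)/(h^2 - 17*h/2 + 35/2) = (2*h - 1)/(2*h - 7)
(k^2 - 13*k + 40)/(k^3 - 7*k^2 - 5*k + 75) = (k - 8)/(k^2 - 2*k - 15)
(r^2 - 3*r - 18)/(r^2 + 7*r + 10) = (r^2 - 3*r - 18)/(r^2 + 7*r + 10)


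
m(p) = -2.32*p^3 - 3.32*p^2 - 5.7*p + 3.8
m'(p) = -6.96*p^2 - 6.64*p - 5.7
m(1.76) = -29.16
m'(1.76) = -38.95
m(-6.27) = 480.88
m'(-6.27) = -237.68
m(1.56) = -21.98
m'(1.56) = -33.00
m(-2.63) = 38.03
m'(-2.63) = -36.38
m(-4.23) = 144.10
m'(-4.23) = -102.15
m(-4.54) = 178.35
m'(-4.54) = -119.01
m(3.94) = -212.09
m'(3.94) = -139.91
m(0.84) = -4.71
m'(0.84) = -16.19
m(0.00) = 3.80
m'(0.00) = -5.70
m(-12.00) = 3603.08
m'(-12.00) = -928.26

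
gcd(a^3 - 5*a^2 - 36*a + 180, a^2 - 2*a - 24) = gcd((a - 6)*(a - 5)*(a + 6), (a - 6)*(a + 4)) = a - 6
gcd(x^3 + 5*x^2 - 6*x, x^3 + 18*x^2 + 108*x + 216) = x + 6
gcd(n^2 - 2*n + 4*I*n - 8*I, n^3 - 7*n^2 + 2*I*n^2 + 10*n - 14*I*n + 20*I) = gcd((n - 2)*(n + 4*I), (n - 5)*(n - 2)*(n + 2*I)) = n - 2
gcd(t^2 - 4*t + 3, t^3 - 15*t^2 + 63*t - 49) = t - 1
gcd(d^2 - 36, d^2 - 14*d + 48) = d - 6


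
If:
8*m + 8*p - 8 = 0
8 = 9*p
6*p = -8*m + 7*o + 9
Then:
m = 1/9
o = -25/63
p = 8/9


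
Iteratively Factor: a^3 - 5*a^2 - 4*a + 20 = (a - 2)*(a^2 - 3*a - 10) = (a - 2)*(a + 2)*(a - 5)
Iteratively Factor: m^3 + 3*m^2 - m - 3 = (m - 1)*(m^2 + 4*m + 3) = (m - 1)*(m + 1)*(m + 3)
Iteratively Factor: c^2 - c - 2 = (c - 2)*(c + 1)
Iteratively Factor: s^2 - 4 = (s + 2)*(s - 2)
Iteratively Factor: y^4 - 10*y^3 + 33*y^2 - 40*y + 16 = (y - 1)*(y^3 - 9*y^2 + 24*y - 16) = (y - 1)^2*(y^2 - 8*y + 16) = (y - 4)*(y - 1)^2*(y - 4)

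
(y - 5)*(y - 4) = y^2 - 9*y + 20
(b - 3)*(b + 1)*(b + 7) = b^3 + 5*b^2 - 17*b - 21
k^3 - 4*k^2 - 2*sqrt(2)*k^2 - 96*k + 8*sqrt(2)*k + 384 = (k - 4)*(k - 8*sqrt(2))*(k + 6*sqrt(2))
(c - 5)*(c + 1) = c^2 - 4*c - 5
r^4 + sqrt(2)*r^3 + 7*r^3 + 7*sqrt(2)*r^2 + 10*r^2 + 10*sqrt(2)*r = r*(r + 2)*(r + 5)*(r + sqrt(2))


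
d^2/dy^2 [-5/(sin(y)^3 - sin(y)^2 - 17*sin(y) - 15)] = 5*(9*sin(y)^5 - 20*sin(y)^4 - 22*sin(y)^3 + 224*sin(y)^2 + 101*sin(y) - 548)/((sin(y) - 5)^3*(sin(y) + 1)^2*(sin(y) + 3)^3)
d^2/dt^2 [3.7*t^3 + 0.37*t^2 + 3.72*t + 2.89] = 22.2*t + 0.74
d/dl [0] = 0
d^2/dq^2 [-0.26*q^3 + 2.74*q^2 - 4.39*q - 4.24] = 5.48 - 1.56*q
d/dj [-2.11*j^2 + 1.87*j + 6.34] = 1.87 - 4.22*j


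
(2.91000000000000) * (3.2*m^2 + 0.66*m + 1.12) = 9.312*m^2 + 1.9206*m + 3.2592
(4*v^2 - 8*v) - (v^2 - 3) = 3*v^2 - 8*v + 3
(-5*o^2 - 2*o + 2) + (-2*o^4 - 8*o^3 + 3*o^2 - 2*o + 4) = -2*o^4 - 8*o^3 - 2*o^2 - 4*o + 6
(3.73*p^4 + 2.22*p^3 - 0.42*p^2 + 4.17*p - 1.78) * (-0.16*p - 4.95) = -0.5968*p^5 - 18.8187*p^4 - 10.9218*p^3 + 1.4118*p^2 - 20.3567*p + 8.811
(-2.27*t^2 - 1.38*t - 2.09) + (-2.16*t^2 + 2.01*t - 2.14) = -4.43*t^2 + 0.63*t - 4.23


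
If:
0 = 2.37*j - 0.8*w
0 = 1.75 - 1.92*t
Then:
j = 0.337552742616034*w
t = 0.91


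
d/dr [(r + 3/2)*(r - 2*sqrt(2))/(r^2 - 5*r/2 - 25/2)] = (-(r - 2*sqrt(2))*(2*r + 3)*(4*r - 5) + (-4*r - 3 + 4*sqrt(2))*(-2*r^2 + 5*r + 25))/(-2*r^2 + 5*r + 25)^2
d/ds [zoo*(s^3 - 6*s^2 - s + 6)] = zoo*(s^2 + s + 1)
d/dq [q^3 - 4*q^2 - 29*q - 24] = 3*q^2 - 8*q - 29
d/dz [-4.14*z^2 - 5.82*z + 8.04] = -8.28*z - 5.82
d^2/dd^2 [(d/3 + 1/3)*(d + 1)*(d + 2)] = 2*d + 8/3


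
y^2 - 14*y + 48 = (y - 8)*(y - 6)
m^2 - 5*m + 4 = (m - 4)*(m - 1)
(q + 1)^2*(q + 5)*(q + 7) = q^4 + 14*q^3 + 60*q^2 + 82*q + 35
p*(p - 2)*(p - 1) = p^3 - 3*p^2 + 2*p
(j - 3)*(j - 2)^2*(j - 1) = j^4 - 8*j^3 + 23*j^2 - 28*j + 12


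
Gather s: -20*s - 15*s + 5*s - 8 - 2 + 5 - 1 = -30*s - 6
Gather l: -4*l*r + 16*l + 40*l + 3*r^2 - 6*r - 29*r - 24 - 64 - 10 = l*(56 - 4*r) + 3*r^2 - 35*r - 98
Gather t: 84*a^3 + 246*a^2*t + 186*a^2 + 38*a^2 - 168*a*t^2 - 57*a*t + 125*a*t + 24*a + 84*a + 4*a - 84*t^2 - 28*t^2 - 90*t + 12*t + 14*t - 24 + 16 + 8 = 84*a^3 + 224*a^2 + 112*a + t^2*(-168*a - 112) + t*(246*a^2 + 68*a - 64)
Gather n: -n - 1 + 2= 1 - n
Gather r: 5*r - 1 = 5*r - 1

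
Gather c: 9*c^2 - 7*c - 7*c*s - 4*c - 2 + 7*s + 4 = 9*c^2 + c*(-7*s - 11) + 7*s + 2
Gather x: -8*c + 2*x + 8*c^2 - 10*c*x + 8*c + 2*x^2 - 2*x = 8*c^2 - 10*c*x + 2*x^2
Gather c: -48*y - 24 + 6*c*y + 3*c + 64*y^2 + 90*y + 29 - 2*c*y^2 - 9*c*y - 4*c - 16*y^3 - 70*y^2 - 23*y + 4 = c*(-2*y^2 - 3*y - 1) - 16*y^3 - 6*y^2 + 19*y + 9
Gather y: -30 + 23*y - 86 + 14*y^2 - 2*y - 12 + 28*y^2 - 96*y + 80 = 42*y^2 - 75*y - 48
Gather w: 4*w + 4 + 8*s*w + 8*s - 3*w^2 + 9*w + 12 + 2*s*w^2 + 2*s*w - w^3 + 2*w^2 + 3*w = 8*s - w^3 + w^2*(2*s - 1) + w*(10*s + 16) + 16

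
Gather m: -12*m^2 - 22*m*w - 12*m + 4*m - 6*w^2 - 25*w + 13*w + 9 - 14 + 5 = -12*m^2 + m*(-22*w - 8) - 6*w^2 - 12*w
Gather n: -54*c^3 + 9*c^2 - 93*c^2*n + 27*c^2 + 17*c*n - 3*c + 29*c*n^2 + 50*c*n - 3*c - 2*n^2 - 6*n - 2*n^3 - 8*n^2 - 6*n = -54*c^3 + 36*c^2 - 6*c - 2*n^3 + n^2*(29*c - 10) + n*(-93*c^2 + 67*c - 12)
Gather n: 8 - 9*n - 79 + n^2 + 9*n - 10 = n^2 - 81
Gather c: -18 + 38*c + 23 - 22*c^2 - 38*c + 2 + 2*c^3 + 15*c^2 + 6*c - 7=2*c^3 - 7*c^2 + 6*c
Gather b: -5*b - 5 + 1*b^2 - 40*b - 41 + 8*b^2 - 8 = 9*b^2 - 45*b - 54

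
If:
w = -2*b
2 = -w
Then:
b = 1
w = -2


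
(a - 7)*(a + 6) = a^2 - a - 42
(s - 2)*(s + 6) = s^2 + 4*s - 12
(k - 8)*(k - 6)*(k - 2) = k^3 - 16*k^2 + 76*k - 96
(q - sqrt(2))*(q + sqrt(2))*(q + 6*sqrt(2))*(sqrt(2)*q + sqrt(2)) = sqrt(2)*q^4 + sqrt(2)*q^3 + 12*q^3 - 2*sqrt(2)*q^2 + 12*q^2 - 24*q - 2*sqrt(2)*q - 24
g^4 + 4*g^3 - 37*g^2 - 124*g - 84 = (g - 6)*(g + 1)*(g + 2)*(g + 7)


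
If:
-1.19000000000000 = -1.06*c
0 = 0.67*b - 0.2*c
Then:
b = 0.34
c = 1.12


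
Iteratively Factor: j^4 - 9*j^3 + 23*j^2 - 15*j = (j - 5)*(j^3 - 4*j^2 + 3*j) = (j - 5)*(j - 3)*(j^2 - j) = j*(j - 5)*(j - 3)*(j - 1)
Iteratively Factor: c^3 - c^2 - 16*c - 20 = (c + 2)*(c^2 - 3*c - 10) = (c + 2)^2*(c - 5)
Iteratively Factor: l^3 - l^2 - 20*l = (l + 4)*(l^2 - 5*l) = (l - 5)*(l + 4)*(l)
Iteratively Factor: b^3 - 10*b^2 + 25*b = (b)*(b^2 - 10*b + 25) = b*(b - 5)*(b - 5)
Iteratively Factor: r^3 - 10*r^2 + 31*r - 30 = (r - 3)*(r^2 - 7*r + 10) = (r - 5)*(r - 3)*(r - 2)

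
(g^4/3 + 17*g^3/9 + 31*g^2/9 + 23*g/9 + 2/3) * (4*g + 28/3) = 4*g^5/3 + 32*g^4/3 + 848*g^3/27 + 1144*g^2/27 + 716*g/27 + 56/9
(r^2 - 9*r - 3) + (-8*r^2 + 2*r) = -7*r^2 - 7*r - 3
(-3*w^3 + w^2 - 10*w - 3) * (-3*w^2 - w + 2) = 9*w^5 + 23*w^3 + 21*w^2 - 17*w - 6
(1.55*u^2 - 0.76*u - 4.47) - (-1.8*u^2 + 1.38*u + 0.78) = 3.35*u^2 - 2.14*u - 5.25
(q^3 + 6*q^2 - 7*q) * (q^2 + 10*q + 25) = q^5 + 16*q^4 + 78*q^3 + 80*q^2 - 175*q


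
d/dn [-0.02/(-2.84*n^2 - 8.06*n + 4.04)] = (-0.1136*n - 0.1612)/(2.84*n^2 + 8.06*n - 4.04)^2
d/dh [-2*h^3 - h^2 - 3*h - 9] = -6*h^2 - 2*h - 3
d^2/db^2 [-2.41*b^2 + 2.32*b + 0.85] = -4.82000000000000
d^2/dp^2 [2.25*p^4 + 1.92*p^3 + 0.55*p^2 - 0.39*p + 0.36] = 27.0*p^2 + 11.52*p + 1.1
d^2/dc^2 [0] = 0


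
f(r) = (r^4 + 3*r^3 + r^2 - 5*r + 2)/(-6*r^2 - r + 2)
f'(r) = (12*r + 1)*(r^4 + 3*r^3 + r^2 - 5*r + 2)/(-6*r^2 - r + 2)^2 + (4*r^3 + 9*r^2 + 2*r - 5)/(-6*r^2 - r + 2)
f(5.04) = -6.64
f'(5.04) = -2.17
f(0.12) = 0.79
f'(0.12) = -1.50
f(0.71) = -0.16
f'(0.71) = -0.48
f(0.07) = 0.87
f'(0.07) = -1.69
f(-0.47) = 3.76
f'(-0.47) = -19.07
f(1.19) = -0.59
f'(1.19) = -1.02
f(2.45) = -2.08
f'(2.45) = -1.36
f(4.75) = -6.02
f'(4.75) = -2.08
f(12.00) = -29.76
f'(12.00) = -4.48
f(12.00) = -29.76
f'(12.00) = -4.48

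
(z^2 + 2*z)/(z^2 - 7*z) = (z + 2)/(z - 7)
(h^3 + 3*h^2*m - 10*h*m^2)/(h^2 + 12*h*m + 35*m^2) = h*(h - 2*m)/(h + 7*m)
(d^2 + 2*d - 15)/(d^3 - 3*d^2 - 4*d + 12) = (d + 5)/(d^2 - 4)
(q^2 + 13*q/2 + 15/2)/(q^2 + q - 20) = (q + 3/2)/(q - 4)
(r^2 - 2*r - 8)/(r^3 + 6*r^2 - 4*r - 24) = (r - 4)/(r^2 + 4*r - 12)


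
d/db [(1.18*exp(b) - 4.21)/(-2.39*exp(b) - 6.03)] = -17.1773*exp(b)/(2.39*exp(b) + 6.03)^2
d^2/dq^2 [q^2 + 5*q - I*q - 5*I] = 2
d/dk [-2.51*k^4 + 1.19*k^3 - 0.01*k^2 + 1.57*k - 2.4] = -10.04*k^3 + 3.57*k^2 - 0.02*k + 1.57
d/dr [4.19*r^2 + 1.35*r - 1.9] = 8.38*r + 1.35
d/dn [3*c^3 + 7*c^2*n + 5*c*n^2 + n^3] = 7*c^2 + 10*c*n + 3*n^2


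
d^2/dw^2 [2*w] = 0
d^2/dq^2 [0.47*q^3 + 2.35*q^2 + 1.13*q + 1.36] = 2.82*q + 4.7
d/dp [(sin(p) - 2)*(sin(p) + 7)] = (2*sin(p) + 5)*cos(p)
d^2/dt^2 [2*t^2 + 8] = 4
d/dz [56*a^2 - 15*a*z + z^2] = -15*a + 2*z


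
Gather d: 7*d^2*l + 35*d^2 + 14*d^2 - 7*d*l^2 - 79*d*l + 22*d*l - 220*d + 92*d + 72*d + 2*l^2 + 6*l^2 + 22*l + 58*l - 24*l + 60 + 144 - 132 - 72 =d^2*(7*l + 49) + d*(-7*l^2 - 57*l - 56) + 8*l^2 + 56*l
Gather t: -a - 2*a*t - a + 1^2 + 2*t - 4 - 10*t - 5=-2*a + t*(-2*a - 8) - 8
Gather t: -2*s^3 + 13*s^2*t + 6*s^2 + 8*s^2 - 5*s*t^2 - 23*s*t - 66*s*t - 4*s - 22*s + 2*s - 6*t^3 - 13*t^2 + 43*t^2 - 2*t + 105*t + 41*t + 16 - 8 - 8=-2*s^3 + 14*s^2 - 24*s - 6*t^3 + t^2*(30 - 5*s) + t*(13*s^2 - 89*s + 144)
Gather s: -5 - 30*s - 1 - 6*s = -36*s - 6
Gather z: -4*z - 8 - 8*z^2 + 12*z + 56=-8*z^2 + 8*z + 48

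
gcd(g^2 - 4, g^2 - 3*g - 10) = g + 2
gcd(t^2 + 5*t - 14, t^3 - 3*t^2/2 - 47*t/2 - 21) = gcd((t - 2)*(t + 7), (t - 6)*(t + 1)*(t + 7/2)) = 1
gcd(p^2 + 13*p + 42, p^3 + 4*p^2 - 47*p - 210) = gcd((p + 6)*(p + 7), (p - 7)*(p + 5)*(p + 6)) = p + 6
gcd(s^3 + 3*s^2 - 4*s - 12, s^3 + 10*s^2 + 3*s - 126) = 1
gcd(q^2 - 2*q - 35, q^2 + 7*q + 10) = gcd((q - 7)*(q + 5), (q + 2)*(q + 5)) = q + 5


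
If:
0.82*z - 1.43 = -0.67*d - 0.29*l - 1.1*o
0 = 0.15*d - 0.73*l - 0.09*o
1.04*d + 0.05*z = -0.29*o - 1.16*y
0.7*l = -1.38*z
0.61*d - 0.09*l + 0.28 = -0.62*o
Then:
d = -4.80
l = -1.48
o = 4.05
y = 3.25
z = 0.75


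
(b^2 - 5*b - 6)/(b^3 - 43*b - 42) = (b - 6)/(b^2 - b - 42)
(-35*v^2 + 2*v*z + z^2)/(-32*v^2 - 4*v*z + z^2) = (35*v^2 - 2*v*z - z^2)/(32*v^2 + 4*v*z - z^2)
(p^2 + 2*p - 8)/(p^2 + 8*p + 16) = (p - 2)/(p + 4)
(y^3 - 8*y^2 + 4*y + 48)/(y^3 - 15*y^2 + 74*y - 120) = (y + 2)/(y - 5)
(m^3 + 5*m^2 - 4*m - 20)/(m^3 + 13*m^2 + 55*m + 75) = (m^2 - 4)/(m^2 + 8*m + 15)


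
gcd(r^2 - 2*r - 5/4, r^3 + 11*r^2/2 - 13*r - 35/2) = r - 5/2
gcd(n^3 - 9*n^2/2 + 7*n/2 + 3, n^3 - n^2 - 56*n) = 1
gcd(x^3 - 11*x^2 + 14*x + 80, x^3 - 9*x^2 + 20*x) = x - 5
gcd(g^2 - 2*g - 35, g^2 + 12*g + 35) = g + 5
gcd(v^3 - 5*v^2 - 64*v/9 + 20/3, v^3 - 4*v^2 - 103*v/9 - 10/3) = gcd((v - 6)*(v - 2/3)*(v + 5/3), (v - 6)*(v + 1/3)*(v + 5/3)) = v^2 - 13*v/3 - 10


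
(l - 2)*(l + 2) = l^2 - 4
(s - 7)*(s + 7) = s^2 - 49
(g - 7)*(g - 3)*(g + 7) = g^3 - 3*g^2 - 49*g + 147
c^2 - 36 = (c - 6)*(c + 6)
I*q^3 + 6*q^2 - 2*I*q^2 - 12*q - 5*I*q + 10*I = (q - 2)*(q - 5*I)*(I*q + 1)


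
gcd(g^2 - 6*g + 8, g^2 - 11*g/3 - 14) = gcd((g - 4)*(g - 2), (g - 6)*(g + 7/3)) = 1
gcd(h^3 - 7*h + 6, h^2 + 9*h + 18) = h + 3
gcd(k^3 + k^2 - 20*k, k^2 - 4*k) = k^2 - 4*k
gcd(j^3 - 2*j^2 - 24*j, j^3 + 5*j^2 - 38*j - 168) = j^2 - 2*j - 24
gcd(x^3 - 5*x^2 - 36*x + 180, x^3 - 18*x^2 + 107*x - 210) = x^2 - 11*x + 30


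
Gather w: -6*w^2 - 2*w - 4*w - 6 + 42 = -6*w^2 - 6*w + 36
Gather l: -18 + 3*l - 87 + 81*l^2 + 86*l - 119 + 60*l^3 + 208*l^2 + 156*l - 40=60*l^3 + 289*l^2 + 245*l - 264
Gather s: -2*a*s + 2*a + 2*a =-2*a*s + 4*a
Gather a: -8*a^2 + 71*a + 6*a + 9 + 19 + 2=-8*a^2 + 77*a + 30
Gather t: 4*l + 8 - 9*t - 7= 4*l - 9*t + 1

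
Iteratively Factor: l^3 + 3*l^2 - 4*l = (l - 1)*(l^2 + 4*l) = (l - 1)*(l + 4)*(l)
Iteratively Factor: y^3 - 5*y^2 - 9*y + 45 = (y - 3)*(y^2 - 2*y - 15) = (y - 5)*(y - 3)*(y + 3)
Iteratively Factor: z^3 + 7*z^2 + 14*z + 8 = (z + 1)*(z^2 + 6*z + 8) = (z + 1)*(z + 4)*(z + 2)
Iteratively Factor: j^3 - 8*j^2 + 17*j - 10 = (j - 1)*(j^2 - 7*j + 10) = (j - 2)*(j - 1)*(j - 5)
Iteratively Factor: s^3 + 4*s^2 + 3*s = (s + 1)*(s^2 + 3*s) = (s + 1)*(s + 3)*(s)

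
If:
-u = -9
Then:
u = 9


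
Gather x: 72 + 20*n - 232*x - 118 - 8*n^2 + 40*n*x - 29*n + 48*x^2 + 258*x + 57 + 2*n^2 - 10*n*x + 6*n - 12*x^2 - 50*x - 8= -6*n^2 - 3*n + 36*x^2 + x*(30*n - 24) + 3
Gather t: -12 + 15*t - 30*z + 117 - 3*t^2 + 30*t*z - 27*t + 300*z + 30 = -3*t^2 + t*(30*z - 12) + 270*z + 135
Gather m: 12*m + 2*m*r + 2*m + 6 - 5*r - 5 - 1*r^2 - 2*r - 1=m*(2*r + 14) - r^2 - 7*r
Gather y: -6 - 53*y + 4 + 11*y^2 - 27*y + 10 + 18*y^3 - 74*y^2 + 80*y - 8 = 18*y^3 - 63*y^2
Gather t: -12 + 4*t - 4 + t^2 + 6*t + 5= t^2 + 10*t - 11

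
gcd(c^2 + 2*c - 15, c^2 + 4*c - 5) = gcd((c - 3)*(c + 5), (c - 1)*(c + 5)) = c + 5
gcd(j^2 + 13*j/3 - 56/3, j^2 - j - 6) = 1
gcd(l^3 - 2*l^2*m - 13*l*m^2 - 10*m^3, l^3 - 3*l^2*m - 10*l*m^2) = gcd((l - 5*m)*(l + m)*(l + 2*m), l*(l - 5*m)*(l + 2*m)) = l^2 - 3*l*m - 10*m^2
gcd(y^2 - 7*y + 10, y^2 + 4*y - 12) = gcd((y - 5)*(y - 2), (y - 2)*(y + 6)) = y - 2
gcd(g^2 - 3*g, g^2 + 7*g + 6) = 1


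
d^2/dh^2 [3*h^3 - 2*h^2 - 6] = 18*h - 4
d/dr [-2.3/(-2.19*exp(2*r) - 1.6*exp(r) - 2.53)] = (-10.074*exp(r) - 3.68)*exp(r)/(2.19*exp(2*r) + 1.6*exp(r) + 2.53)^2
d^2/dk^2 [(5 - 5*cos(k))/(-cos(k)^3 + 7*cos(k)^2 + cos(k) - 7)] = 5*(-8*sin(k)^4 + 132*sin(k)^2 + 39*cos(k) + 9*cos(3*k) + 48)/(2*(cos(k) - 7)^3*(cos(k) + 1)^3)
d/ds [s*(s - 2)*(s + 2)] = 3*s^2 - 4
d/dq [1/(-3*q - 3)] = 1/(3*(q + 1)^2)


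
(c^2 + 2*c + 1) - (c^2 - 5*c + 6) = 7*c - 5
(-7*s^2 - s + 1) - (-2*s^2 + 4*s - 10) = -5*s^2 - 5*s + 11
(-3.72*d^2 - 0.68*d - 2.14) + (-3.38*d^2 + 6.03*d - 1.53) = -7.1*d^2 + 5.35*d - 3.67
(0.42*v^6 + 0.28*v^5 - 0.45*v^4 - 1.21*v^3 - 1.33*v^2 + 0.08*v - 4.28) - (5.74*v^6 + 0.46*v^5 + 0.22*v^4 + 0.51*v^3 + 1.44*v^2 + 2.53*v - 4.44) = -5.32*v^6 - 0.18*v^5 - 0.67*v^4 - 1.72*v^3 - 2.77*v^2 - 2.45*v + 0.16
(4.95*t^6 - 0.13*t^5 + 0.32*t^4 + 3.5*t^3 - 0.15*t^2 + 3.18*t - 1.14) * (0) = 0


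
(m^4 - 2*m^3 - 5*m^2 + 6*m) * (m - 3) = m^5 - 5*m^4 + m^3 + 21*m^2 - 18*m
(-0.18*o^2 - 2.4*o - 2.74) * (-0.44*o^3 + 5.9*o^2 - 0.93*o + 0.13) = 0.0792*o^5 - 0.00600000000000001*o^4 - 12.787*o^3 - 13.9574*o^2 + 2.2362*o - 0.3562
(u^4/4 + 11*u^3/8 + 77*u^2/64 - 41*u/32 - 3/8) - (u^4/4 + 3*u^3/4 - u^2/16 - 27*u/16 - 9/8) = 5*u^3/8 + 81*u^2/64 + 13*u/32 + 3/4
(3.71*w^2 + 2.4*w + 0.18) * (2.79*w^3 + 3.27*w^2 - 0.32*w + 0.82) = 10.3509*w^5 + 18.8277*w^4 + 7.163*w^3 + 2.8628*w^2 + 1.9104*w + 0.1476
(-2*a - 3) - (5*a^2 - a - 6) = -5*a^2 - a + 3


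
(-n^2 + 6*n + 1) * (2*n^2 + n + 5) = -2*n^4 + 11*n^3 + 3*n^2 + 31*n + 5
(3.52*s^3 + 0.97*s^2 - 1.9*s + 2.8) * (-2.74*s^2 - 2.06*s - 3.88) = -9.6448*s^5 - 9.909*s^4 - 10.4498*s^3 - 7.5216*s^2 + 1.604*s - 10.864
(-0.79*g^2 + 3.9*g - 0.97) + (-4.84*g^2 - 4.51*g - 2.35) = -5.63*g^2 - 0.61*g - 3.32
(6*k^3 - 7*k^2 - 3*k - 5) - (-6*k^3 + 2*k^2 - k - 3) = 12*k^3 - 9*k^2 - 2*k - 2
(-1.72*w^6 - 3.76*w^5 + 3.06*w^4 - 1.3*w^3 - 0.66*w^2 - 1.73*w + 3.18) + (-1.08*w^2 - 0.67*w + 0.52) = -1.72*w^6 - 3.76*w^5 + 3.06*w^4 - 1.3*w^3 - 1.74*w^2 - 2.4*w + 3.7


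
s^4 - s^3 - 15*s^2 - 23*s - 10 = (s - 5)*(s + 1)^2*(s + 2)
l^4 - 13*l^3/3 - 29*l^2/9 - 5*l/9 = l*(l - 5)*(l + 1/3)^2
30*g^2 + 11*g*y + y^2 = (5*g + y)*(6*g + y)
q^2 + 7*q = q*(q + 7)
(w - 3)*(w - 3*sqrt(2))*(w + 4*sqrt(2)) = w^3 - 3*w^2 + sqrt(2)*w^2 - 24*w - 3*sqrt(2)*w + 72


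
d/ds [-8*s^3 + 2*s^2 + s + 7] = -24*s^2 + 4*s + 1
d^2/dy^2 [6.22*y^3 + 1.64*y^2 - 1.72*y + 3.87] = 37.32*y + 3.28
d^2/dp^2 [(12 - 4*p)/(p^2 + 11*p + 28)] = 8*(-(p - 3)*(2*p + 11)^2 + (3*p + 8)*(p^2 + 11*p + 28))/(p^2 + 11*p + 28)^3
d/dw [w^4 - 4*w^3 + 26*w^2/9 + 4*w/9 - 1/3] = 4*w^3 - 12*w^2 + 52*w/9 + 4/9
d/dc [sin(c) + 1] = cos(c)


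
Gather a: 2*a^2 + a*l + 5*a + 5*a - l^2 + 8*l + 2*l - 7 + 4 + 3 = 2*a^2 + a*(l + 10) - l^2 + 10*l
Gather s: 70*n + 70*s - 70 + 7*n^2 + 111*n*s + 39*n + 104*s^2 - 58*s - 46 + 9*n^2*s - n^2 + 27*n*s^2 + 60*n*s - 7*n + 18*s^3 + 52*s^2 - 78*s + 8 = 6*n^2 + 102*n + 18*s^3 + s^2*(27*n + 156) + s*(9*n^2 + 171*n - 66) - 108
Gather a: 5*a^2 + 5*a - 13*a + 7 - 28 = 5*a^2 - 8*a - 21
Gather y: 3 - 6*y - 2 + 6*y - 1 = 0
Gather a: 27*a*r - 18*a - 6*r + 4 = a*(27*r - 18) - 6*r + 4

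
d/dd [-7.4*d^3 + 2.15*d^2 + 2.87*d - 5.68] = -22.2*d^2 + 4.3*d + 2.87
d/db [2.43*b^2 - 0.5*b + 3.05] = 4.86*b - 0.5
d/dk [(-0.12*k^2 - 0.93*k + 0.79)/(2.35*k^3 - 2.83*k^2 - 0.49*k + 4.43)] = (0.282*k^4 + 4.371*k^3 - 8.1426*k^2 + 3.4082*k - 3.7328)/(5.5225*k^6 - 13.301*k^5 + 5.7059*k^4 + 23.5944*k^3 - 24.8337*k^2 - 4.3414*k + 19.6249)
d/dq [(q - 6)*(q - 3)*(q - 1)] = 3*q^2 - 20*q + 27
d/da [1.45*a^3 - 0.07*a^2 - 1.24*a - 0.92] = 4.35*a^2 - 0.14*a - 1.24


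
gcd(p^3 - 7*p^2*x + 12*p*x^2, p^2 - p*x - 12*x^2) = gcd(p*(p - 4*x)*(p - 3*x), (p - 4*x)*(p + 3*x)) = -p + 4*x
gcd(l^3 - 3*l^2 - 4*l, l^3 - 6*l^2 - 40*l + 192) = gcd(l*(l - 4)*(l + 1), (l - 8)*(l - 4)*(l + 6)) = l - 4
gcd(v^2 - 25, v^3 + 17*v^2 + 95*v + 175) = v + 5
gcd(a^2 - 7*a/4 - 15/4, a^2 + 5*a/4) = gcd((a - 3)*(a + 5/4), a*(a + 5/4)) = a + 5/4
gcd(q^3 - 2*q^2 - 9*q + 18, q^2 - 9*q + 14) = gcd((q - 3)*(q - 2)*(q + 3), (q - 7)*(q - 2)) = q - 2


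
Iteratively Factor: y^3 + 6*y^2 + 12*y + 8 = (y + 2)*(y^2 + 4*y + 4) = (y + 2)^2*(y + 2)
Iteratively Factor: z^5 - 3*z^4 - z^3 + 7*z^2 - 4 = (z + 1)*(z^4 - 4*z^3 + 3*z^2 + 4*z - 4) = (z - 1)*(z + 1)*(z^3 - 3*z^2 + 4) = (z - 1)*(z + 1)^2*(z^2 - 4*z + 4) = (z - 2)*(z - 1)*(z + 1)^2*(z - 2)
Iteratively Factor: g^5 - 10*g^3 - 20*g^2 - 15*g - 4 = (g + 1)*(g^4 - g^3 - 9*g^2 - 11*g - 4) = (g + 1)^2*(g^3 - 2*g^2 - 7*g - 4) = (g + 1)^3*(g^2 - 3*g - 4) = (g + 1)^4*(g - 4)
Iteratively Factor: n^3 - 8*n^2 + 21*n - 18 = (n - 2)*(n^2 - 6*n + 9) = (n - 3)*(n - 2)*(n - 3)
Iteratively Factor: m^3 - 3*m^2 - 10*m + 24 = (m + 3)*(m^2 - 6*m + 8) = (m - 2)*(m + 3)*(m - 4)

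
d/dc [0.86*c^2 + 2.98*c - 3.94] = 1.72*c + 2.98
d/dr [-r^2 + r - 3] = 1 - 2*r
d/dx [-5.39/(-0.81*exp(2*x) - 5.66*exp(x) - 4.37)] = (-8.7318*exp(x) - 30.5074)*exp(x)/(0.81*exp(2*x) + 5.66*exp(x) + 4.37)^2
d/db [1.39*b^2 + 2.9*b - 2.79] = 2.78*b + 2.9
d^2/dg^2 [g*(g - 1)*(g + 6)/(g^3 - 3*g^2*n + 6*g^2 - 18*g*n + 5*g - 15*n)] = 2*(g*(g - 1)*(g + 6)*(3*g^2 - 6*g*n + 12*g - 18*n + 5)^2 + (3*g + 5)*(g^3 - 3*g^2*n + 6*g^2 - 18*g*n + 5*g - 15*n)^2 - (3*g*(g - 1)*(g + 6)*(g - n + 2) + g*(g - 1)*(3*g^2 - 6*g*n + 12*g - 18*n + 5) + g*(g + 6)*(3*g^2 - 6*g*n + 12*g - 18*n + 5) + (g - 1)*(g + 6)*(3*g^2 - 6*g*n + 12*g - 18*n + 5))*(g^3 - 3*g^2*n + 6*g^2 - 18*g*n + 5*g - 15*n))/(g^3 - 3*g^2*n + 6*g^2 - 18*g*n + 5*g - 15*n)^3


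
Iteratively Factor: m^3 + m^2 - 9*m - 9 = (m + 3)*(m^2 - 2*m - 3) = (m - 3)*(m + 3)*(m + 1)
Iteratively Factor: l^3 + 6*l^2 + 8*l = (l + 4)*(l^2 + 2*l) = (l + 2)*(l + 4)*(l)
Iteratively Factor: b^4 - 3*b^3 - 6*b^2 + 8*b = (b)*(b^3 - 3*b^2 - 6*b + 8) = b*(b - 1)*(b^2 - 2*b - 8) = b*(b - 4)*(b - 1)*(b + 2)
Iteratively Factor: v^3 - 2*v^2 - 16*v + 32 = (v + 4)*(v^2 - 6*v + 8) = (v - 4)*(v + 4)*(v - 2)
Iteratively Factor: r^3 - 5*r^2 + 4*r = (r - 1)*(r^2 - 4*r) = (r - 4)*(r - 1)*(r)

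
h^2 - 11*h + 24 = (h - 8)*(h - 3)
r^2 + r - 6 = (r - 2)*(r + 3)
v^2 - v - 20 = (v - 5)*(v + 4)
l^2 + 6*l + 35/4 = (l + 5/2)*(l + 7/2)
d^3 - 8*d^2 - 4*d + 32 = (d - 8)*(d - 2)*(d + 2)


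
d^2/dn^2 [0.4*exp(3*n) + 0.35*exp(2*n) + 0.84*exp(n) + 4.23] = (3.6*exp(2*n) + 1.4*exp(n) + 0.84)*exp(n)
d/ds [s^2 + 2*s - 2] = 2*s + 2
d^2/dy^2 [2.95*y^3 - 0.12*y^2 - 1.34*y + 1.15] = 17.7*y - 0.24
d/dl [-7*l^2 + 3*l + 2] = 3 - 14*l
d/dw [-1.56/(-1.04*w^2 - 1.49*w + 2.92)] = (-3.2448*w - 2.3244)/(1.04*w^2 + 1.49*w - 2.92)^2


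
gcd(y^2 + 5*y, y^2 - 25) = y + 5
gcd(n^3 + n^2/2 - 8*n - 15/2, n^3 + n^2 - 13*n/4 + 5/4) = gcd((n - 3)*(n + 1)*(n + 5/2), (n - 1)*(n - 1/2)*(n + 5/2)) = n + 5/2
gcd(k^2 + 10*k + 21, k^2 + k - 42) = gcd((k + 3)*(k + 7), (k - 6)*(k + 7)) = k + 7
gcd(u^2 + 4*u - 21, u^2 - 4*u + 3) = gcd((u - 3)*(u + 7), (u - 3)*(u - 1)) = u - 3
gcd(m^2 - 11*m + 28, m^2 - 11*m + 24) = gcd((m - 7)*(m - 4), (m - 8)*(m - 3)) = 1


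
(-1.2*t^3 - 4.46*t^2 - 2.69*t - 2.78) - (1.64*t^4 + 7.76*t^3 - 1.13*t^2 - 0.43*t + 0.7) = -1.64*t^4 - 8.96*t^3 - 3.33*t^2 - 2.26*t - 3.48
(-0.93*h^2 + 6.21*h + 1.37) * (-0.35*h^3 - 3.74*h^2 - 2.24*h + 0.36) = 0.3255*h^5 + 1.3047*h^4 - 21.6217*h^3 - 19.369*h^2 - 0.833200000000001*h + 0.4932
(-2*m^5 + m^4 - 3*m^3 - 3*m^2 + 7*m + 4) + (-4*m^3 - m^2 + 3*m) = -2*m^5 + m^4 - 7*m^3 - 4*m^2 + 10*m + 4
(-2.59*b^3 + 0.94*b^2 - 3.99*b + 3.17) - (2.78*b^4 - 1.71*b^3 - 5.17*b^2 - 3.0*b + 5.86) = -2.78*b^4 - 0.88*b^3 + 6.11*b^2 - 0.99*b - 2.69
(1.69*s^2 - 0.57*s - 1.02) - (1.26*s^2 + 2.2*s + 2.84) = 0.43*s^2 - 2.77*s - 3.86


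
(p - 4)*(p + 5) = p^2 + p - 20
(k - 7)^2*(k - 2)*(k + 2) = k^4 - 14*k^3 + 45*k^2 + 56*k - 196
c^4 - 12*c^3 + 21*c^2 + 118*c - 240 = (c - 8)*(c - 5)*(c - 2)*(c + 3)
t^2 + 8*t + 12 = (t + 2)*(t + 6)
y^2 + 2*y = y*(y + 2)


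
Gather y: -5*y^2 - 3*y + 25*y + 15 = -5*y^2 + 22*y + 15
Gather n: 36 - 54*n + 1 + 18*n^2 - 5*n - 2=18*n^2 - 59*n + 35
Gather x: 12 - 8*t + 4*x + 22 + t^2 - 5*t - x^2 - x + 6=t^2 - 13*t - x^2 + 3*x + 40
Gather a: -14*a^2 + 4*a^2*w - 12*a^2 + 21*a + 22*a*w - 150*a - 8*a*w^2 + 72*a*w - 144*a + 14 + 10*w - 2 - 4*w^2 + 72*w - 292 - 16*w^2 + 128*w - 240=a^2*(4*w - 26) + a*(-8*w^2 + 94*w - 273) - 20*w^2 + 210*w - 520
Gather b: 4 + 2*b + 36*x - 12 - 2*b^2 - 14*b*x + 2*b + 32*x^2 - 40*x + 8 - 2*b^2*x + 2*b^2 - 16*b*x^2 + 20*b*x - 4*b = -2*b^2*x + b*(-16*x^2 + 6*x) + 32*x^2 - 4*x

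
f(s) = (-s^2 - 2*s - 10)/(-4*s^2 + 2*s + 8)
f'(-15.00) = 0.00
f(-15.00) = 0.22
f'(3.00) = -0.77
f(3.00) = 1.14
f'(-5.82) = 0.01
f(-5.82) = 0.23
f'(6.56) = -0.05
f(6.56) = 0.44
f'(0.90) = -2.10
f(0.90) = -1.92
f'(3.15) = -0.62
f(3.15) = 1.03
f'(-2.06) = 0.93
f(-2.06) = 0.77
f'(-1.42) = 14.23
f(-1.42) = 3.16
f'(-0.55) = 1.66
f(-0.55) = -1.62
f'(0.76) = -1.44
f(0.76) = -1.68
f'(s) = (-2*s - 2)/(-4*s^2 + 2*s + 8) + (8*s - 2)*(-s^2 - 2*s - 10)/(-4*s^2 + 2*s + 8)^2 = (-5*s^2 - 48*s + 2)/(2*(4*s^4 - 4*s^3 - 15*s^2 + 8*s + 16))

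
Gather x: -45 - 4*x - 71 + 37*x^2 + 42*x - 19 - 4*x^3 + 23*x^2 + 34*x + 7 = -4*x^3 + 60*x^2 + 72*x - 128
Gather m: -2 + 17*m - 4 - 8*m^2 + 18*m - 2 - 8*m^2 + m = -16*m^2 + 36*m - 8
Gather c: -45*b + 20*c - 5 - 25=-45*b + 20*c - 30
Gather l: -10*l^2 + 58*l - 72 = -10*l^2 + 58*l - 72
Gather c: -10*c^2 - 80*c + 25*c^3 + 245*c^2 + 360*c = 25*c^3 + 235*c^2 + 280*c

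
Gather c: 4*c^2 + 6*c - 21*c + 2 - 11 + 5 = 4*c^2 - 15*c - 4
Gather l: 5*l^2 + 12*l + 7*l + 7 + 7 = 5*l^2 + 19*l + 14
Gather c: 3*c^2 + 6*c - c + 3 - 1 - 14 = 3*c^2 + 5*c - 12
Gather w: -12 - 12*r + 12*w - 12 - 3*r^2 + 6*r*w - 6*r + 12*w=-3*r^2 - 18*r + w*(6*r + 24) - 24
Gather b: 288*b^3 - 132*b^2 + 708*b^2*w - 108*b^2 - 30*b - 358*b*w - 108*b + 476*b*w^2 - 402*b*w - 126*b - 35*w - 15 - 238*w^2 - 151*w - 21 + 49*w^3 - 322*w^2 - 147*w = 288*b^3 + b^2*(708*w - 240) + b*(476*w^2 - 760*w - 264) + 49*w^3 - 560*w^2 - 333*w - 36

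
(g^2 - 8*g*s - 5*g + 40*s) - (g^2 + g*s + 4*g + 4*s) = -9*g*s - 9*g + 36*s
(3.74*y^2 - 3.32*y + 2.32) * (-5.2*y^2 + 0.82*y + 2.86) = -19.448*y^4 + 20.3308*y^3 - 4.09*y^2 - 7.5928*y + 6.6352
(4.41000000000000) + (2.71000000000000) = 7.12000000000000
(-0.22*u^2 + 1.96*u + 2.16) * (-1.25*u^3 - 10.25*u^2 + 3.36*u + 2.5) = 0.275*u^5 - 0.195*u^4 - 23.5292*u^3 - 16.1044*u^2 + 12.1576*u + 5.4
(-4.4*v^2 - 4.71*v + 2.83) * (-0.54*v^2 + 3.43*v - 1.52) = 2.376*v^4 - 12.5486*v^3 - 10.9955*v^2 + 16.8661*v - 4.3016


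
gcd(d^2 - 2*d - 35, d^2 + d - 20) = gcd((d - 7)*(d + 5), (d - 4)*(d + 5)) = d + 5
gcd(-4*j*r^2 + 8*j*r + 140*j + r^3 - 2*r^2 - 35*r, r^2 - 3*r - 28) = r - 7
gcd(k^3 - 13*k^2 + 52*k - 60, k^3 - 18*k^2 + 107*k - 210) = k^2 - 11*k + 30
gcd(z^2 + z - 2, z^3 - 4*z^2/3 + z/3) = z - 1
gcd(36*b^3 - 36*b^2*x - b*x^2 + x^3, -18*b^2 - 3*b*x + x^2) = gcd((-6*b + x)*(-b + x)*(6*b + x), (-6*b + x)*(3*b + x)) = -6*b + x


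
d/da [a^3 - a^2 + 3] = a*(3*a - 2)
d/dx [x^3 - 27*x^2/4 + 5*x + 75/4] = 3*x^2 - 27*x/2 + 5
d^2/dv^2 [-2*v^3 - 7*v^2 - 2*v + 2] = -12*v - 14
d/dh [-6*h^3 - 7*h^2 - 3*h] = -18*h^2 - 14*h - 3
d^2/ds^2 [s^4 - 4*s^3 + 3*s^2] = 12*s^2 - 24*s + 6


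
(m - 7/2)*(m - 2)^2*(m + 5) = m^4 - 5*m^3/2 - 39*m^2/2 + 76*m - 70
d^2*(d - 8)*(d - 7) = d^4 - 15*d^3 + 56*d^2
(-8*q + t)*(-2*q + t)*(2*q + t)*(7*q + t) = 224*q^4 + 4*q^3*t - 60*q^2*t^2 - q*t^3 + t^4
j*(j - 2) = j^2 - 2*j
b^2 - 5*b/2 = b*(b - 5/2)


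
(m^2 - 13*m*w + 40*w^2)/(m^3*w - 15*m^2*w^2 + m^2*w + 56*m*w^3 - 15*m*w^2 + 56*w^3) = (-m + 5*w)/(w*(-m^2 + 7*m*w - m + 7*w))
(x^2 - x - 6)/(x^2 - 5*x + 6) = (x + 2)/(x - 2)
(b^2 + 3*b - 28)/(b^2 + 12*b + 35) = (b - 4)/(b + 5)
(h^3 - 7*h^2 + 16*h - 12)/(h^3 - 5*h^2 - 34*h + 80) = (h^2 - 5*h + 6)/(h^2 - 3*h - 40)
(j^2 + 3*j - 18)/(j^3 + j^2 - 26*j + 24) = (j - 3)/(j^2 - 5*j + 4)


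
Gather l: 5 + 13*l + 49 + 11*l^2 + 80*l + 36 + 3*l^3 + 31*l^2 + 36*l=3*l^3 + 42*l^2 + 129*l + 90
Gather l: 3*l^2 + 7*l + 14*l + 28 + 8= 3*l^2 + 21*l + 36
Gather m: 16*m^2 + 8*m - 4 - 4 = 16*m^2 + 8*m - 8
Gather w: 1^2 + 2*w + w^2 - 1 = w^2 + 2*w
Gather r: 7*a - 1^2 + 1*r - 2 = 7*a + r - 3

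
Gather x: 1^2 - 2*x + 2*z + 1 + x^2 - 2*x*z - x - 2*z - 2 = x^2 + x*(-2*z - 3)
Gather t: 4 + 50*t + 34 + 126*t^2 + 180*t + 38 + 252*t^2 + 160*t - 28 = 378*t^2 + 390*t + 48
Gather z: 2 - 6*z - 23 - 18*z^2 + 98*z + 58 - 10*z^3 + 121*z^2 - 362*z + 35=-10*z^3 + 103*z^2 - 270*z + 72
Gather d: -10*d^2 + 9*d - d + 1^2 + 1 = -10*d^2 + 8*d + 2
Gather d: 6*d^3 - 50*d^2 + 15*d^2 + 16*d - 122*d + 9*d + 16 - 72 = 6*d^3 - 35*d^2 - 97*d - 56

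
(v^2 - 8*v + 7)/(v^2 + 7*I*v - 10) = (v^2 - 8*v + 7)/(v^2 + 7*I*v - 10)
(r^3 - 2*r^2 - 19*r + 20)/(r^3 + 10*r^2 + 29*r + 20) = (r^2 - 6*r + 5)/(r^2 + 6*r + 5)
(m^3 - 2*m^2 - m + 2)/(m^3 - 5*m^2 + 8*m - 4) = (m + 1)/(m - 2)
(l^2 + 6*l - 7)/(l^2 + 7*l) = (l - 1)/l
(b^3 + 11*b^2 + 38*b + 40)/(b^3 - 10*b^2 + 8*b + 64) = (b^2 + 9*b + 20)/(b^2 - 12*b + 32)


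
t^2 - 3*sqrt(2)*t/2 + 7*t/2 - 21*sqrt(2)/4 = (t + 7/2)*(t - 3*sqrt(2)/2)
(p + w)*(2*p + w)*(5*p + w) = 10*p^3 + 17*p^2*w + 8*p*w^2 + w^3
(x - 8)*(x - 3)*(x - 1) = x^3 - 12*x^2 + 35*x - 24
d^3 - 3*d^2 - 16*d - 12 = (d - 6)*(d + 1)*(d + 2)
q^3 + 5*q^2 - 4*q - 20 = (q - 2)*(q + 2)*(q + 5)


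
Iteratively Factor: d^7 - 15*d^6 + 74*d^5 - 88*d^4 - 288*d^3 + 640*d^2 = (d)*(d^6 - 15*d^5 + 74*d^4 - 88*d^3 - 288*d^2 + 640*d) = d*(d - 4)*(d^5 - 11*d^4 + 30*d^3 + 32*d^2 - 160*d) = d*(d - 4)*(d + 2)*(d^4 - 13*d^3 + 56*d^2 - 80*d) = d*(d - 4)^2*(d + 2)*(d^3 - 9*d^2 + 20*d) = d^2*(d - 4)^2*(d + 2)*(d^2 - 9*d + 20) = d^2*(d - 4)^3*(d + 2)*(d - 5)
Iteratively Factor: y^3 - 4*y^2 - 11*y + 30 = (y + 3)*(y^2 - 7*y + 10) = (y - 2)*(y + 3)*(y - 5)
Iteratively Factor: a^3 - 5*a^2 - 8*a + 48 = (a - 4)*(a^2 - a - 12) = (a - 4)*(a + 3)*(a - 4)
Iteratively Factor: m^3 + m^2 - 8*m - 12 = (m - 3)*(m^2 + 4*m + 4) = (m - 3)*(m + 2)*(m + 2)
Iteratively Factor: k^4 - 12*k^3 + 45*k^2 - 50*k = (k)*(k^3 - 12*k^2 + 45*k - 50) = k*(k - 5)*(k^2 - 7*k + 10) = k*(k - 5)*(k - 2)*(k - 5)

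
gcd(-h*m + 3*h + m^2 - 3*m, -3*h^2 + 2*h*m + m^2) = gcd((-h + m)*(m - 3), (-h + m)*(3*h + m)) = h - m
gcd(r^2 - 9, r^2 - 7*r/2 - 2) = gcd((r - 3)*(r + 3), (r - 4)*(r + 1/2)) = 1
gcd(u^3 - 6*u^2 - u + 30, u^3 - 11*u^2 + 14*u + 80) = u^2 - 3*u - 10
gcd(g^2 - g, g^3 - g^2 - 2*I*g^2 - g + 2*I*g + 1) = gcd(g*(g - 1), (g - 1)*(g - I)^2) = g - 1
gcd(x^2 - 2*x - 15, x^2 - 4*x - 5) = x - 5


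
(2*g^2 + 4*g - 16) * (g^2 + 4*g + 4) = 2*g^4 + 12*g^3 + 8*g^2 - 48*g - 64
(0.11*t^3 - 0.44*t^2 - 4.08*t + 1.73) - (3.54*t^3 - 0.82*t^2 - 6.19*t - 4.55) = -3.43*t^3 + 0.38*t^2 + 2.11*t + 6.28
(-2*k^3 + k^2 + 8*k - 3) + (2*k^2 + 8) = -2*k^3 + 3*k^2 + 8*k + 5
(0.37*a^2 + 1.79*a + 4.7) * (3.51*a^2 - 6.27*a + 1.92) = 1.2987*a^4 + 3.963*a^3 + 5.9841*a^2 - 26.0322*a + 9.024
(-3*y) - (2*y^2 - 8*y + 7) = -2*y^2 + 5*y - 7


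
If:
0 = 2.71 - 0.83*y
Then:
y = 3.27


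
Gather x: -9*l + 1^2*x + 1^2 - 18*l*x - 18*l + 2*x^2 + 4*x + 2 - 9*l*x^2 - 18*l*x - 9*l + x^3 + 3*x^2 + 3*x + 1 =-36*l + x^3 + x^2*(5 - 9*l) + x*(8 - 36*l) + 4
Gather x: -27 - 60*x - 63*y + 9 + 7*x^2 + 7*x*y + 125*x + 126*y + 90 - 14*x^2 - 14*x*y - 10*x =-7*x^2 + x*(55 - 7*y) + 63*y + 72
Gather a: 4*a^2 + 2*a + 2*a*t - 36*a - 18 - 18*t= 4*a^2 + a*(2*t - 34) - 18*t - 18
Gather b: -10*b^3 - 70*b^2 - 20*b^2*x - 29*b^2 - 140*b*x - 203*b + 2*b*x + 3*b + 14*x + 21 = -10*b^3 + b^2*(-20*x - 99) + b*(-138*x - 200) + 14*x + 21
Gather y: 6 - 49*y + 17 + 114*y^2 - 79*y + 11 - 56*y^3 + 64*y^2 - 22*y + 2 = -56*y^3 + 178*y^2 - 150*y + 36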